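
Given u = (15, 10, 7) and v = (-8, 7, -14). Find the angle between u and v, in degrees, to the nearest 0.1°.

115.8

u · v = 15·(-8) + 10·7 + 7·(-14) = -120 + 70 - 98 = -148
|u|² = 225 + 100 + 49 = 374,  |u| = √374 ≈ 19.339080
|v|² = 64 + 49 + 196 = 309,  |v| = √309 ≈ 17.578396
cos θ = -148 / (19.339080 · 17.578396) ≈ -0.43536
θ = arccos(-0.43536) ≈ 115.8°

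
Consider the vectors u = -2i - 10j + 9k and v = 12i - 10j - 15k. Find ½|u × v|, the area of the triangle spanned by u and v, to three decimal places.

i: (-10)·(-15) - 9·(-10) = 150 - (-90) = 240
j: 9·12 - (-2)·(-15) = 108 - 30 = 78
k: (-2)·(-10) - (-10)·12 = 20 - (-120) = 140
u × v = (240, 78, 140)
|u × v| = √(240² + 78² + 140²) = √83284 ≈ 288.5897
area = ½ · 288.5897 ≈ 144.295

144.295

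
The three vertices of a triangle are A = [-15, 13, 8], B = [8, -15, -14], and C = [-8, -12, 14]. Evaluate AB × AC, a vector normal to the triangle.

(-718, -292, -379)

AB = (23, -28, -22)
AC = (7, -25, 6)
i: (-28)·6 - (-22)·(-25) = -168 - 550 = -718
j: (-22)·7 - 23·6 = -154 - 138 = -292
k: 23·(-25) - (-28)·7 = -575 - (-196) = -379
AB × AC = (-718, -292, -379)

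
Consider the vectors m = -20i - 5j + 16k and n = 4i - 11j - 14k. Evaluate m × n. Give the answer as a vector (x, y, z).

i: (-5)·(-14) - 16·(-11) = 70 - (-176) = 246
j: 16·4 - (-20)·(-14) = 64 - 280 = -216
k: (-20)·(-11) - (-5)·4 = 220 - (-20) = 240
m × n = (246, -216, 240)

(246, -216, 240)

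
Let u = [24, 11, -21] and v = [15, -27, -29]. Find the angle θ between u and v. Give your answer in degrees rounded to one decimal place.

62.0

u · v = 24·15 + 11·(-27) + (-21)·(-29) = 360 - 297 + 609 = 672
|u|² = 576 + 121 + 441 = 1138,  |u| = √1138 ≈ 33.734256
|v|² = 225 + 729 + 841 = 1795,  |v| = √1795 ≈ 42.367440
cos θ = 672 / (33.734256 · 42.367440) ≈ 0.47018
θ = arccos(0.47018) ≈ 62.0°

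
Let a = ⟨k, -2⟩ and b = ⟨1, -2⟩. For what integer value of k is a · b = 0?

a · b = k·1 + (-2)·(-2) = 4 + 1k
Set equal to 0: 1k = -4, so k = -4.

-4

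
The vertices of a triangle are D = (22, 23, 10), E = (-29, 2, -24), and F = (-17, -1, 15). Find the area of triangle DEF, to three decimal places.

DE = (-51, -21, -34),  DF = (-39, -24, 5)
i: (-21)·5 - (-34)·(-24) = -105 - 816 = -921
j: (-34)·(-39) - (-51)·5 = 1326 - (-255) = 1581
k: (-51)·(-24) - (-21)·(-39) = 1224 - 819 = 405
DE × DF = (-921, 1581, 405)
|DE × DF| = √3511827 ≈ 1873.9869
area = ½ · 1873.9869 ≈ 936.993

936.993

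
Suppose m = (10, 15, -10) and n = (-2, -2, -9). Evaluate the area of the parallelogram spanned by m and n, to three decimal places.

i: 15·(-9) - (-10)·(-2) = -135 - 20 = -155
j: (-10)·(-2) - 10·(-9) = 20 - (-90) = 110
k: 10·(-2) - 15·(-2) = -20 - (-30) = 10
m × n = (-155, 110, 10)
|m × n| = √((-155)² + 110² + 10²) = √36225 ≈ 190.3287

190.329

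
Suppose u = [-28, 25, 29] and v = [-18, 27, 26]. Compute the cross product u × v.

(-133, 206, -306)

i: 25·26 - 29·27 = 650 - 783 = -133
j: 29·(-18) - (-28)·26 = -522 - (-728) = 206
k: (-28)·27 - 25·(-18) = -756 - (-450) = -306
u × v = (-133, 206, -306)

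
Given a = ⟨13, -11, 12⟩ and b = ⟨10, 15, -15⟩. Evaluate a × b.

(-15, 315, 305)

i: (-11)·(-15) - 12·15 = 165 - 180 = -15
j: 12·10 - 13·(-15) = 120 - (-195) = 315
k: 13·15 - (-11)·10 = 195 - (-110) = 305
a × b = (-15, 315, 305)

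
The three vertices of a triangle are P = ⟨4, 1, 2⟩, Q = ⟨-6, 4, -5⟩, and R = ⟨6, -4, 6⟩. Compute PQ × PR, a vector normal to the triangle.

(-23, 26, 44)

PQ = (-10, 3, -7)
PR = (2, -5, 4)
i: 3·4 - (-7)·(-5) = 12 - 35 = -23
j: (-7)·2 - (-10)·4 = -14 - (-40) = 26
k: (-10)·(-5) - 3·2 = 50 - 6 = 44
PQ × PR = (-23, 26, 44)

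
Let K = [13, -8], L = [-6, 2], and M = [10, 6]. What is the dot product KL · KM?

KL = L − K = (-19, 10)
KM = M − K = (-3, 14)
KL · KM = (-19)·(-3) + 10·14 = 57 + 140 = 197

197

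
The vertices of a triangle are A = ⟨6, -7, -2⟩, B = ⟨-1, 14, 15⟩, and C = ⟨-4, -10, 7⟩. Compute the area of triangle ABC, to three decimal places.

174.936

AB = (-7, 21, 17),  AC = (-10, -3, 9)
i: 21·9 - 17·(-3) = 189 - (-51) = 240
j: 17·(-10) - (-7)·9 = -170 - (-63) = -107
k: (-7)·(-3) - 21·(-10) = 21 - (-210) = 231
AB × AC = (240, -107, 231)
|AB × AC| = √122410 ≈ 349.8714
area = ½ · 349.8714 ≈ 174.936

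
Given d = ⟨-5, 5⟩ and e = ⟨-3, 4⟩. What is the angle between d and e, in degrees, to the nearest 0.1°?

8.1

d · e = (-5)·(-3) + 5·4 = 15 + 20 = 35
|d|² = 25 + 25 = 50,  |d| = √50 ≈ 7.071068
|e|² = 9 + 16 = 25,  |e| = √25 ≈ 5.000000
cos θ = 35 / (7.071068 · 5.000000) ≈ 0.98995
θ = arccos(0.98995) ≈ 8.1°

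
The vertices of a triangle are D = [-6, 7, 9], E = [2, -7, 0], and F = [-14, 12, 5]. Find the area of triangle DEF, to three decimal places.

80.934

DE = (8, -14, -9),  DF = (-8, 5, -4)
i: (-14)·(-4) - (-9)·5 = 56 - (-45) = 101
j: (-9)·(-8) - 8·(-4) = 72 - (-32) = 104
k: 8·5 - (-14)·(-8) = 40 - 112 = -72
DE × DF = (101, 104, -72)
|DE × DF| = √26201 ≈ 161.8672
area = ½ · 161.8672 ≈ 80.934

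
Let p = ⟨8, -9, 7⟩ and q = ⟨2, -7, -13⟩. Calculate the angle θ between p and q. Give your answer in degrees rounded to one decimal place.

p · q = 8·2 + (-9)·(-7) + 7·(-13) = 16 + 63 - 91 = -12
|p|² = 64 + 81 + 49 = 194,  |p| = √194 ≈ 13.928388
|q|² = 4 + 49 + 169 = 222,  |q| = √222 ≈ 14.899664
cos θ = -12 / (13.928388 · 14.899664) ≈ -0.05782
θ = arccos(-0.05782) ≈ 93.3°

93.3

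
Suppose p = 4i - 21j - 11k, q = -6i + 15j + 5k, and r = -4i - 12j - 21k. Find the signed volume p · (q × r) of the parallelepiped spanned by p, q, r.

q × r:
i: 15·(-21) - 5·(-12) = -315 - (-60) = -255
j: 5·(-4) - (-6)·(-21) = -20 - 126 = -146
k: (-6)·(-12) - 15·(-4) = 72 - (-60) = 132
q × r = (-255, -146, 132)
p · (q × r) = 4·(-255) + (-21)·(-146) + (-11)·132 = -1020 + 3066 - 1452 = 594

594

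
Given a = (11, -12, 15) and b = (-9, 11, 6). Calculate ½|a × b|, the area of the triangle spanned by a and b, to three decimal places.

155.514

i: (-12)·6 - 15·11 = -72 - 165 = -237
j: 15·(-9) - 11·6 = -135 - 66 = -201
k: 11·11 - (-12)·(-9) = 121 - 108 = 13
a × b = (-237, -201, 13)
|a × b| = √((-237)² + (-201)² + 13²) = √96739 ≈ 311.0289
area = ½ · 311.0289 ≈ 155.514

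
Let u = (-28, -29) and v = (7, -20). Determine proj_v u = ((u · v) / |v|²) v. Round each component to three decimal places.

(5.987, -17.105)

u · v = (-28)·7 + (-29)·(-20) = -196 + 580 = 384
|v|² = 49 + 400 = 449
proj_v u = (384/449) · (7, -20) ≈ (5.987, -17.105)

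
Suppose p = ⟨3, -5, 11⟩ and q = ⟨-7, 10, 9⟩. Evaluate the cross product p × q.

(-155, -104, -5)

i: (-5)·9 - 11·10 = -45 - 110 = -155
j: 11·(-7) - 3·9 = -77 - 27 = -104
k: 3·10 - (-5)·(-7) = 30 - 35 = -5
p × q = (-155, -104, -5)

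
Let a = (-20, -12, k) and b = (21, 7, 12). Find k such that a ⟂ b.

42

a · b = (-20)·21 + (-12)·7 + k·12 = -504 + 12k
Set equal to 0: 12k = 504, so k = 42.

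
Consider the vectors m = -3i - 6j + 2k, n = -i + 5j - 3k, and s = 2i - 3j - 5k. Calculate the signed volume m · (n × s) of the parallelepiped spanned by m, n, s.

n × s:
i: 5·(-5) - (-3)·(-3) = -25 - 9 = -34
j: (-3)·2 - (-1)·(-5) = -6 - 5 = -11
k: (-1)·(-3) - 5·2 = 3 - 10 = -7
n × s = (-34, -11, -7)
m · (n × s) = (-3)·(-34) + (-6)·(-11) + 2·(-7) = 102 + 66 - 14 = 154

154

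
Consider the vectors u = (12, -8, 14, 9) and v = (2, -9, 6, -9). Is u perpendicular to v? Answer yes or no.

u · v = 12·2 + (-8)·(-9) + 14·6 + 9·(-9) = 24 + 72 + 84 - 81 = 99
Nonzero, so the vectors are not orthogonal.

no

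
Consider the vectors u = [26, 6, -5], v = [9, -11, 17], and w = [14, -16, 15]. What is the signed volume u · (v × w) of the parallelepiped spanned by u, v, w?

3350

v × w:
i: (-11)·15 - 17·(-16) = -165 - (-272) = 107
j: 17·14 - 9·15 = 238 - 135 = 103
k: 9·(-16) - (-11)·14 = -144 - (-154) = 10
v × w = (107, 103, 10)
u · (v × w) = 26·107 + 6·103 + (-5)·10 = 2782 + 618 - 50 = 3350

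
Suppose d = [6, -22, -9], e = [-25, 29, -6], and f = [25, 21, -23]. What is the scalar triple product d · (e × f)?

23954

e × f:
i: 29·(-23) - (-6)·21 = -667 - (-126) = -541
j: (-6)·25 - (-25)·(-23) = -150 - 575 = -725
k: (-25)·21 - 29·25 = -525 - 725 = -1250
e × f = (-541, -725, -1250)
d · (e × f) = 6·(-541) + (-22)·(-725) + (-9)·(-1250) = -3246 + 15950 + 11250 = 23954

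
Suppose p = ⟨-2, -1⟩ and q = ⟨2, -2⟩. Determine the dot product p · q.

-2

p · q = (-2)·2 + (-1)·(-2) = -4 + 2 = -2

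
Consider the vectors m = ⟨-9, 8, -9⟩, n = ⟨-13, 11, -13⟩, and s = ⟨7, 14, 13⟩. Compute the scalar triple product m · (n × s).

n × s:
i: 11·13 - (-13)·14 = 143 - (-182) = 325
j: (-13)·7 - (-13)·13 = -91 - (-169) = 78
k: (-13)·14 - 11·7 = -182 - 77 = -259
n × s = (325, 78, -259)
m · (n × s) = (-9)·325 + 8·78 + (-9)·(-259) = -2925 + 624 + 2331 = 30

30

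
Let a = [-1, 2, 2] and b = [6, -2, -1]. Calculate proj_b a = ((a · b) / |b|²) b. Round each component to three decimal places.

a · b = (-1)·6 + 2·(-2) + 2·(-1) = -6 - 4 - 2 = -12
|b|² = 36 + 4 + 1 = 41
proj_b a = (-12/41) · (6, -2, -1) ≈ (-1.756, 0.585, 0.293)

(-1.756, 0.585, 0.293)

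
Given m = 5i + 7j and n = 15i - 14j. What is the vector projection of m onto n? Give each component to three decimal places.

m · n = 5·15 + 7·(-14) = 75 - 98 = -23
|n|² = 225 + 196 = 421
proj_n m = (-23/421) · (15, -14) ≈ (-0.819, 0.765)

(-0.819, 0.765)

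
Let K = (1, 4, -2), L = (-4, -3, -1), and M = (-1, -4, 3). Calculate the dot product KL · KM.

71

KL = L − K = (-5, -7, 1)
KM = M − K = (-2, -8, 5)
KL · KM = (-5)·(-2) + (-7)·(-8) + 1·5 = 10 + 56 + 5 = 71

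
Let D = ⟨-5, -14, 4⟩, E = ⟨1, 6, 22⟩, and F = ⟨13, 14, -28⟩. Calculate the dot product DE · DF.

92

DE = E − D = (6, 20, 18)
DF = F − D = (18, 28, -32)
DE · DF = 6·18 + 20·28 + 18·(-32) = 108 + 560 - 576 = 92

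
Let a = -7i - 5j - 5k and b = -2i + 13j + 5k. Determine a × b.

i: (-5)·5 - (-5)·13 = -25 - (-65) = 40
j: (-5)·(-2) - (-7)·5 = 10 - (-35) = 45
k: (-7)·13 - (-5)·(-2) = -91 - 10 = -101
a × b = (40, 45, -101)

(40, 45, -101)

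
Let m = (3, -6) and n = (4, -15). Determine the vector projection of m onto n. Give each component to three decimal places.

m · n = 3·4 + (-6)·(-15) = 12 + 90 = 102
|n|² = 16 + 225 = 241
proj_n m = (102/241) · (4, -15) ≈ (1.693, -6.349)

(1.693, -6.349)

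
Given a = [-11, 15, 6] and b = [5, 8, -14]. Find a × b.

i: 15·(-14) - 6·8 = -210 - 48 = -258
j: 6·5 - (-11)·(-14) = 30 - 154 = -124
k: (-11)·8 - 15·5 = -88 - 75 = -163
a × b = (-258, -124, -163)

(-258, -124, -163)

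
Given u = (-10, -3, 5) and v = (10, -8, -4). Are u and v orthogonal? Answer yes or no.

u · v = (-10)·10 + (-3)·(-8) + 5·(-4) = -100 + 24 - 20 = -96
Nonzero, so the vectors are not orthogonal.

no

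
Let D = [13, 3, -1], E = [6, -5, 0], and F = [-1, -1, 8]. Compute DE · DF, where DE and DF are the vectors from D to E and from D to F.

139

DE = E − D = (-7, -8, 1)
DF = F − D = (-14, -4, 9)
DE · DF = (-7)·(-14) + (-8)·(-4) + 1·9 = 98 + 32 + 9 = 139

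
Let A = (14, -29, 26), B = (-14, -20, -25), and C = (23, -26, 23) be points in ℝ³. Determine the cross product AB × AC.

AB = (-28, 9, -51)
AC = (9, 3, -3)
i: 9·(-3) - (-51)·3 = -27 - (-153) = 126
j: (-51)·9 - (-28)·(-3) = -459 - 84 = -543
k: (-28)·3 - 9·9 = -84 - 81 = -165
AB × AC = (126, -543, -165)

(126, -543, -165)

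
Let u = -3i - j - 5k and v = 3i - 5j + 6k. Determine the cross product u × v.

i: (-1)·6 - (-5)·(-5) = -6 - 25 = -31
j: (-5)·3 - (-3)·6 = -15 - (-18) = 3
k: (-3)·(-5) - (-1)·3 = 15 - (-3) = 18
u × v = (-31, 3, 18)

(-31, 3, 18)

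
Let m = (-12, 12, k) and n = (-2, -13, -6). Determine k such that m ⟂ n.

m · n = (-12)·(-2) + 12·(-13) + k·(-6) = -132 - 6k
Set equal to 0: -6k = 132, so k = -22.

-22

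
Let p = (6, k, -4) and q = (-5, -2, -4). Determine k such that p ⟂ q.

p · q = 6·(-5) + k·(-2) + (-4)·(-4) = -14 - 2k
Set equal to 0: -2k = 14, so k = -7.

-7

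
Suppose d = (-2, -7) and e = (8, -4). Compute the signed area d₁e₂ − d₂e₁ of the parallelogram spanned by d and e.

64

(-2)·(-4) - (-7)·8 = 8 - (-56) = 64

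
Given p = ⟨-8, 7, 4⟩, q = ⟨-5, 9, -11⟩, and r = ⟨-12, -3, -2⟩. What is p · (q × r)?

q × r:
i: 9·(-2) - (-11)·(-3) = -18 - 33 = -51
j: (-11)·(-12) - (-5)·(-2) = 132 - 10 = 122
k: (-5)·(-3) - 9·(-12) = 15 - (-108) = 123
q × r = (-51, 122, 123)
p · (q × r) = (-8)·(-51) + 7·122 + 4·123 = 408 + 854 + 492 = 1754

1754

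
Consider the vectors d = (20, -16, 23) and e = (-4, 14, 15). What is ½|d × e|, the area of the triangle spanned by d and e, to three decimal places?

i: (-16)·15 - 23·14 = -240 - 322 = -562
j: 23·(-4) - 20·15 = -92 - 300 = -392
k: 20·14 - (-16)·(-4) = 280 - 64 = 216
d × e = (-562, -392, 216)
|d × e| = √((-562)² + (-392)² + 216²) = √516164 ≈ 718.4455
area = ½ · 718.4455 ≈ 359.223

359.223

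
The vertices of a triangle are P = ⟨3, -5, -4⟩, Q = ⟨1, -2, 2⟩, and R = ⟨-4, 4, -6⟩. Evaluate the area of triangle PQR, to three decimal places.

PQ = (-2, 3, 6),  PR = (-7, 9, -2)
i: 3·(-2) - 6·9 = -6 - 54 = -60
j: 6·(-7) - (-2)·(-2) = -42 - 4 = -46
k: (-2)·9 - 3·(-7) = -18 - (-21) = 3
PQ × PR = (-60, -46, 3)
|PQ × PR| = √5725 ≈ 75.6637
area = ½ · 75.6637 ≈ 37.832

37.832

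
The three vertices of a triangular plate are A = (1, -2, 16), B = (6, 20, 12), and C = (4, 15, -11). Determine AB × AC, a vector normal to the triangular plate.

AB = (5, 22, -4)
AC = (3, 17, -27)
i: 22·(-27) - (-4)·17 = -594 - (-68) = -526
j: (-4)·3 - 5·(-27) = -12 - (-135) = 123
k: 5·17 - 22·3 = 85 - 66 = 19
AB × AC = (-526, 123, 19)

(-526, 123, 19)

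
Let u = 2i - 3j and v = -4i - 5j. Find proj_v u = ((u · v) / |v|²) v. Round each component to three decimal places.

(-0.683, -0.854)

u · v = 2·(-4) + (-3)·(-5) = -8 + 15 = 7
|v|² = 16 + 25 = 41
proj_v u = (7/41) · (-4, -5) ≈ (-0.683, -0.854)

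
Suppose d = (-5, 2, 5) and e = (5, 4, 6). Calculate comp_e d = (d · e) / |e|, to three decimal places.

1.481

d · e = (-5)·5 + 2·4 + 5·6 = -25 + 8 + 30 = 13
|e| = √(25 + 16 + 36) = √77 ≈ 8.7750
comp_e d = 13 / √77 ≈ 1.481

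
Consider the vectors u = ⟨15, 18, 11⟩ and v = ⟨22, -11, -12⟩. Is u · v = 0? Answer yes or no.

u · v = 15·22 + 18·(-11) + 11·(-12) = 330 - 198 - 132 = 0
Zero, so the vectors are orthogonal.

yes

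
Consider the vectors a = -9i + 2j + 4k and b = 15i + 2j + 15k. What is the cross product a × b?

(22, 195, -48)

i: 2·15 - 4·2 = 30 - 8 = 22
j: 4·15 - (-9)·15 = 60 - (-135) = 195
k: (-9)·2 - 2·15 = -18 - 30 = -48
a × b = (22, 195, -48)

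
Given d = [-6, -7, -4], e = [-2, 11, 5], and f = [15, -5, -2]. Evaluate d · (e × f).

105

e × f:
i: 11·(-2) - 5·(-5) = -22 - (-25) = 3
j: 5·15 - (-2)·(-2) = 75 - 4 = 71
k: (-2)·(-5) - 11·15 = 10 - 165 = -155
e × f = (3, 71, -155)
d · (e × f) = (-6)·3 + (-7)·71 + (-4)·(-155) = -18 - 497 + 620 = 105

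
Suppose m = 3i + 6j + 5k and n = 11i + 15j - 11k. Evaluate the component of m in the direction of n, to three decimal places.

3.147

m · n = 3·11 + 6·15 + 5·(-11) = 33 + 90 - 55 = 68
|n| = √(121 + 225 + 121) = √467 ≈ 21.6102
comp_n m = 68 / √467 ≈ 3.147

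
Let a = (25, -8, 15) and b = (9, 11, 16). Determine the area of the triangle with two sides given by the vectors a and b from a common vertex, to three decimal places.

i: (-8)·16 - 15·11 = -128 - 165 = -293
j: 15·9 - 25·16 = 135 - 400 = -265
k: 25·11 - (-8)·9 = 275 - (-72) = 347
a × b = (-293, -265, 347)
|a × b| = √((-293)² + (-265)² + 347²) = √276483 ≈ 525.8165
area = ½ · 525.8165 ≈ 262.908

262.908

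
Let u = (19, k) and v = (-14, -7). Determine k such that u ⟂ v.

u · v = 19·(-14) + k·(-7) = -266 - 7k
Set equal to 0: -7k = 266, so k = -38.

-38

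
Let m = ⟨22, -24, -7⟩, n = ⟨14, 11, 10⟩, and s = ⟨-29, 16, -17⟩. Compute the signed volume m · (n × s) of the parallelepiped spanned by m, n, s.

-10187

n × s:
i: 11·(-17) - 10·16 = -187 - 160 = -347
j: 10·(-29) - 14·(-17) = -290 - (-238) = -52
k: 14·16 - 11·(-29) = 224 - (-319) = 543
n × s = (-347, -52, 543)
m · (n × s) = 22·(-347) + (-24)·(-52) + (-7)·543 = -7634 + 1248 - 3801 = -10187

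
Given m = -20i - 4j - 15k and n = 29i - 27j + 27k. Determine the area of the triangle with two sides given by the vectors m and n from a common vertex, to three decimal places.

i: (-4)·27 - (-15)·(-27) = -108 - 405 = -513
j: (-15)·29 - (-20)·27 = -435 - (-540) = 105
k: (-20)·(-27) - (-4)·29 = 540 - (-116) = 656
m × n = (-513, 105, 656)
|m × n| = √((-513)² + 105² + 656²) = √704530 ≈ 839.3629
area = ½ · 839.3629 ≈ 419.681

419.681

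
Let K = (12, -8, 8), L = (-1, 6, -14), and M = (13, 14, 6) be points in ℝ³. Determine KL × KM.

(456, -48, -300)

KL = (-13, 14, -22)
KM = (1, 22, -2)
i: 14·(-2) - (-22)·22 = -28 - (-484) = 456
j: (-22)·1 - (-13)·(-2) = -22 - 26 = -48
k: (-13)·22 - 14·1 = -286 - 14 = -300
KL × KM = (456, -48, -300)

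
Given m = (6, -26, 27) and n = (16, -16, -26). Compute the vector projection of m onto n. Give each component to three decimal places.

m · n = 6·16 + (-26)·(-16) + 27·(-26) = 96 + 416 - 702 = -190
|n|² = 256 + 256 + 676 = 1188
proj_n m = (-190/1188) · (16, -16, -26) ≈ (-2.559, 2.559, 4.158)

(-2.559, 2.559, 4.158)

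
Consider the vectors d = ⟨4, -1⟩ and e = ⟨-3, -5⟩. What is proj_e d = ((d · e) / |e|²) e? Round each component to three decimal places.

d · e = 4·(-3) + (-1)·(-5) = -12 + 5 = -7
|e|² = 9 + 25 = 34
proj_e d = (-7/34) · (-3, -5) ≈ (0.618, 1.029)

(0.618, 1.029)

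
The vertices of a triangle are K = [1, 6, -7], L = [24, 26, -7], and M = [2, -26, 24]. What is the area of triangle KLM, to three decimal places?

605.042

KL = (23, 20, 0),  KM = (1, -32, 31)
i: 20·31 - 0·(-32) = 620 - 0 = 620
j: 0·1 - 23·31 = 0 - 713 = -713
k: 23·(-32) - 20·1 = -736 - 20 = -756
KL × KM = (620, -713, -756)
|KL × KM| = √1464305 ≈ 1210.0847
area = ½ · 1210.0847 ≈ 605.042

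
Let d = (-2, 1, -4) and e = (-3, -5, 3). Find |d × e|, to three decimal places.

i: 1·3 - (-4)·(-5) = 3 - 20 = -17
j: (-4)·(-3) - (-2)·3 = 12 - (-6) = 18
k: (-2)·(-5) - 1·(-3) = 10 - (-3) = 13
d × e = (-17, 18, 13)
|d × e| = √((-17)² + 18² + 13²) = √782 ≈ 27.9643

27.964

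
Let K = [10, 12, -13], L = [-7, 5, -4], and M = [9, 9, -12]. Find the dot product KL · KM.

47

KL = L − K = (-17, -7, 9)
KM = M − K = (-1, -3, 1)
KL · KM = (-17)·(-1) + (-7)·(-3) + 9·1 = 17 + 21 + 9 = 47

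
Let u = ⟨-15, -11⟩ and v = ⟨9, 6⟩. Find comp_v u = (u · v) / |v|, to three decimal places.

u · v = (-15)·9 + (-11)·6 = -135 - 66 = -201
|v| = √(81 + 36) = √117 ≈ 10.8167
comp_v u = -201 / √117 ≈ -18.582

-18.582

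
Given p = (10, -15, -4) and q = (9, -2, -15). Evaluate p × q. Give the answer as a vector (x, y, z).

i: (-15)·(-15) - (-4)·(-2) = 225 - 8 = 217
j: (-4)·9 - 10·(-15) = -36 - (-150) = 114
k: 10·(-2) - (-15)·9 = -20 - (-135) = 115
p × q = (217, 114, 115)

(217, 114, 115)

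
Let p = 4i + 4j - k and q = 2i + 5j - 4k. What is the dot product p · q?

32

p · q = 4·2 + 4·5 + (-1)·(-4) = 8 + 20 + 4 = 32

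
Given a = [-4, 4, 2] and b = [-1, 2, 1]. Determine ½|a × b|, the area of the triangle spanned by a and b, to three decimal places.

i: 4·1 - 2·2 = 4 - 4 = 0
j: 2·(-1) - (-4)·1 = -2 - (-4) = 2
k: (-4)·2 - 4·(-1) = -8 - (-4) = -4
a × b = (0, 2, -4)
|a × b| = √(0² + 2² + (-4)²) = √20 ≈ 4.4721
area = ½ · 4.4721 ≈ 2.236

2.236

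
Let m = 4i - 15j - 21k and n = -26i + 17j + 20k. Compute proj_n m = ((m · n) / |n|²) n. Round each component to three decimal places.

m · n = 4·(-26) + (-15)·17 + (-21)·20 = -104 - 255 - 420 = -779
|n|² = 676 + 289 + 400 = 1365
proj_n m = (-779/1365) · (-26, 17, 20) ≈ (14.838, -9.702, -11.414)

(14.838, -9.702, -11.414)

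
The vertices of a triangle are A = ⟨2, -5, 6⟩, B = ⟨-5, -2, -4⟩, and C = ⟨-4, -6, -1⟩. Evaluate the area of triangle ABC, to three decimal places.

AB = (-7, 3, -10),  AC = (-6, -1, -7)
i: 3·(-7) - (-10)·(-1) = -21 - 10 = -31
j: (-10)·(-6) - (-7)·(-7) = 60 - 49 = 11
k: (-7)·(-1) - 3·(-6) = 7 - (-18) = 25
AB × AC = (-31, 11, 25)
|AB × AC| = √1707 ≈ 41.3159
area = ½ · 41.3159 ≈ 20.658

20.658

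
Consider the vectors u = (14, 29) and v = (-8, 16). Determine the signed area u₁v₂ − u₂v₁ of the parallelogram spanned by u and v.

456

14·16 - 29·(-8) = 224 - (-232) = 456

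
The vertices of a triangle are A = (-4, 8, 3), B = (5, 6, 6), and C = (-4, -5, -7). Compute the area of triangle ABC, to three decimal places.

79.483

AB = (9, -2, 3),  AC = (0, -13, -10)
i: (-2)·(-10) - 3·(-13) = 20 - (-39) = 59
j: 3·0 - 9·(-10) = 0 - (-90) = 90
k: 9·(-13) - (-2)·0 = -117 - 0 = -117
AB × AC = (59, 90, -117)
|AB × AC| = √25270 ≈ 158.9654
area = ½ · 158.9654 ≈ 79.483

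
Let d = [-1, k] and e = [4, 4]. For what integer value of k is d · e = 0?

1

d · e = (-1)·4 + k·4 = -4 + 4k
Set equal to 0: 4k = 4, so k = 1.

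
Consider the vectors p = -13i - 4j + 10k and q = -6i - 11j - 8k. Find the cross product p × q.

(142, -164, 119)

i: (-4)·(-8) - 10·(-11) = 32 - (-110) = 142
j: 10·(-6) - (-13)·(-8) = -60 - 104 = -164
k: (-13)·(-11) - (-4)·(-6) = 143 - 24 = 119
p × q = (142, -164, 119)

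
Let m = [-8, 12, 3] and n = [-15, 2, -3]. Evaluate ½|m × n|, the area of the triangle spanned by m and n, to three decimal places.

i: 12·(-3) - 3·2 = -36 - 6 = -42
j: 3·(-15) - (-8)·(-3) = -45 - 24 = -69
k: (-8)·2 - 12·(-15) = -16 - (-180) = 164
m × n = (-42, -69, 164)
|m × n| = √((-42)² + (-69)² + 164²) = √33421 ≈ 182.8141
area = ½ · 182.8141 ≈ 91.407

91.407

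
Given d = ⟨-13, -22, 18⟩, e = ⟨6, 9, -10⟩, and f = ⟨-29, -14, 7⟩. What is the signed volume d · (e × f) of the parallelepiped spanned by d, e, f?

-1269

e × f:
i: 9·7 - (-10)·(-14) = 63 - 140 = -77
j: (-10)·(-29) - 6·7 = 290 - 42 = 248
k: 6·(-14) - 9·(-29) = -84 - (-261) = 177
e × f = (-77, 248, 177)
d · (e × f) = (-13)·(-77) + (-22)·248 + 18·177 = 1001 - 5456 + 3186 = -1269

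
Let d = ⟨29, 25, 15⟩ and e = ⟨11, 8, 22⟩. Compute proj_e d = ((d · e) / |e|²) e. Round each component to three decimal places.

d · e = 29·11 + 25·8 + 15·22 = 319 + 200 + 330 = 849
|e|² = 121 + 64 + 484 = 669
proj_e d = (849/669) · (11, 8, 22) ≈ (13.960, 10.152, 27.919)

(13.960, 10.152, 27.919)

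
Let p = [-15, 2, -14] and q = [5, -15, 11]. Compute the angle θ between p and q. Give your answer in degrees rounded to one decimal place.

p · q = (-15)·5 + 2·(-15) + (-14)·11 = -75 - 30 - 154 = -259
|p|² = 225 + 4 + 196 = 425,  |p| = √425 ≈ 20.615528
|q|² = 25 + 225 + 121 = 371,  |q| = √371 ≈ 19.261360
cos θ = -259 / (20.615528 · 19.261360) ≈ -0.65226
θ = arccos(-0.65226) ≈ 130.7°

130.7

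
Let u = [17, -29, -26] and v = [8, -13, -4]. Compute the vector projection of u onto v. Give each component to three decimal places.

(19.823, -32.213, -9.912)

u · v = 17·8 + (-29)·(-13) + (-26)·(-4) = 136 + 377 + 104 = 617
|v|² = 64 + 169 + 16 = 249
proj_v u = (617/249) · (8, -13, -4) ≈ (19.823, -32.213, -9.912)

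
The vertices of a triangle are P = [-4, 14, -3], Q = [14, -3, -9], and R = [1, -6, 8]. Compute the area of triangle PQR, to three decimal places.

PQ = (18, -17, -6),  PR = (5, -20, 11)
i: (-17)·11 - (-6)·(-20) = -187 - 120 = -307
j: (-6)·5 - 18·11 = -30 - 198 = -228
k: 18·(-20) - (-17)·5 = -360 - (-85) = -275
PQ × PR = (-307, -228, -275)
|PQ × PR| = √221858 ≈ 471.0180
area = ½ · 471.0180 ≈ 235.509

235.509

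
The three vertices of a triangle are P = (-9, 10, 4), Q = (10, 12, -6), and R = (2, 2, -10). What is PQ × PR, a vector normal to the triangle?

PQ = (19, 2, -10)
PR = (11, -8, -14)
i: 2·(-14) - (-10)·(-8) = -28 - 80 = -108
j: (-10)·11 - 19·(-14) = -110 - (-266) = 156
k: 19·(-8) - 2·11 = -152 - 22 = -174
PQ × PR = (-108, 156, -174)

(-108, 156, -174)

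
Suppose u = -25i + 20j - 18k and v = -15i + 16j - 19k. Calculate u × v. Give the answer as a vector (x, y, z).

i: 20·(-19) - (-18)·16 = -380 - (-288) = -92
j: (-18)·(-15) - (-25)·(-19) = 270 - 475 = -205
k: (-25)·16 - 20·(-15) = -400 - (-300) = -100
u × v = (-92, -205, -100)

(-92, -205, -100)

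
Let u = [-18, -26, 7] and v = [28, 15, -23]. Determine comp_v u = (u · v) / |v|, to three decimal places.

u · v = (-18)·28 + (-26)·15 + 7·(-23) = -504 - 390 - 161 = -1055
|v| = √(784 + 225 + 529) = √1538 ≈ 39.2173
comp_v u = -1055 / √1538 ≈ -26.901

-26.901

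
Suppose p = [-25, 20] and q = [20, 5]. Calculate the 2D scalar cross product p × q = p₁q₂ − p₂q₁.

(-25)·5 - 20·20 = -125 - 400 = -525

-525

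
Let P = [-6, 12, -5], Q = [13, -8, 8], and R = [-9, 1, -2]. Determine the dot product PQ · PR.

202

PQ = Q − P = (19, -20, 13)
PR = R − P = (-3, -11, 3)
PQ · PR = 19·(-3) + (-20)·(-11) + 13·3 = -57 + 220 + 39 = 202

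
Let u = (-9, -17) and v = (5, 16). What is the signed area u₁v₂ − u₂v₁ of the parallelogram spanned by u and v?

(-9)·16 - (-17)·5 = -144 - (-85) = -59

-59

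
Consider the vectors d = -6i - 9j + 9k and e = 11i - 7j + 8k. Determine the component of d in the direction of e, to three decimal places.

4.511

d · e = (-6)·11 + (-9)·(-7) + 9·8 = -66 + 63 + 72 = 69
|e| = √(121 + 49 + 64) = √234 ≈ 15.2971
comp_e d = 69 / √234 ≈ 4.511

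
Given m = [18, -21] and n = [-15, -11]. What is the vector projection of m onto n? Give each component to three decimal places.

m · n = 18·(-15) + (-21)·(-11) = -270 + 231 = -39
|n|² = 225 + 121 = 346
proj_n m = (-39/346) · (-15, -11) ≈ (1.691, 1.240)

(1.691, 1.240)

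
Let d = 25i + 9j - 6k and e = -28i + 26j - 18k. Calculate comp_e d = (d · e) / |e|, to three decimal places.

-8.476

d · e = 25·(-28) + 9·26 + (-6)·(-18) = -700 + 234 + 108 = -358
|e| = √(784 + 676 + 324) = √1784 ≈ 42.2374
comp_e d = -358 / √1784 ≈ -8.476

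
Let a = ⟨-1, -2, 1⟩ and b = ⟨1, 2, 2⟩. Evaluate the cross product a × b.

i: (-2)·2 - 1·2 = -4 - 2 = -6
j: 1·1 - (-1)·2 = 1 - (-2) = 3
k: (-1)·2 - (-2)·1 = -2 - (-2) = 0
a × b = (-6, 3, 0)

(-6, 3, 0)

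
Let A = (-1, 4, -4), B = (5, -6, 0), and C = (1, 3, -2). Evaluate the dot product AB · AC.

AB = B − A = (6, -10, 4)
AC = C − A = (2, -1, 2)
AB · AC = 6·2 + (-10)·(-1) + 4·2 = 12 + 10 + 8 = 30

30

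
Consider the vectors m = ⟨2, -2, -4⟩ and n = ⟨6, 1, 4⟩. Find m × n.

(-4, -32, 14)

i: (-2)·4 - (-4)·1 = -8 - (-4) = -4
j: (-4)·6 - 2·4 = -24 - 8 = -32
k: 2·1 - (-2)·6 = 2 - (-12) = 14
m × n = (-4, -32, 14)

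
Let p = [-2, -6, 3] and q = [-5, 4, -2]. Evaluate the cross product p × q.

(0, -19, -38)

i: (-6)·(-2) - 3·4 = 12 - 12 = 0
j: 3·(-5) - (-2)·(-2) = -15 - 4 = -19
k: (-2)·4 - (-6)·(-5) = -8 - 30 = -38
p × q = (0, -19, -38)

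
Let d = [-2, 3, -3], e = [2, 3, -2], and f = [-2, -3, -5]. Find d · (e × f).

e × f:
i: 3·(-5) - (-2)·(-3) = -15 - 6 = -21
j: (-2)·(-2) - 2·(-5) = 4 - (-10) = 14
k: 2·(-3) - 3·(-2) = -6 - (-6) = 0
e × f = (-21, 14, 0)
d · (e × f) = (-2)·(-21) + 3·14 + (-3)·0 = 42 + 42 + 0 = 84

84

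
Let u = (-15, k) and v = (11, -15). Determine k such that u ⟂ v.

u · v = (-15)·11 + k·(-15) = -165 - 15k
Set equal to 0: -15k = 165, so k = -11.

-11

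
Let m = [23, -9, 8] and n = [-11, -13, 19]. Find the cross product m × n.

i: (-9)·19 - 8·(-13) = -171 - (-104) = -67
j: 8·(-11) - 23·19 = -88 - 437 = -525
k: 23·(-13) - (-9)·(-11) = -299 - 99 = -398
m × n = (-67, -525, -398)

(-67, -525, -398)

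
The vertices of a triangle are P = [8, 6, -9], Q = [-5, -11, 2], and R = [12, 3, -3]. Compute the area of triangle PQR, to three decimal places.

88.167

PQ = (-13, -17, 11),  PR = (4, -3, 6)
i: (-17)·6 - 11·(-3) = -102 - (-33) = -69
j: 11·4 - (-13)·6 = 44 - (-78) = 122
k: (-13)·(-3) - (-17)·4 = 39 - (-68) = 107
PQ × PR = (-69, 122, 107)
|PQ × PR| = √31094 ≈ 176.3349
area = ½ · 176.3349 ≈ 88.167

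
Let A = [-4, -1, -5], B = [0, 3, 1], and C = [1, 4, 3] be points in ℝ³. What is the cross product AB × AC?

AB = (4, 4, 6)
AC = (5, 5, 8)
i: 4·8 - 6·5 = 32 - 30 = 2
j: 6·5 - 4·8 = 30 - 32 = -2
k: 4·5 - 4·5 = 20 - 20 = 0
AB × AC = (2, -2, 0)

(2, -2, 0)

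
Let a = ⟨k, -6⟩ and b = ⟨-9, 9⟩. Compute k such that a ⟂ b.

a · b = k·(-9) + (-6)·9 = -54 - 9k
Set equal to 0: -9k = 54, so k = -6.

-6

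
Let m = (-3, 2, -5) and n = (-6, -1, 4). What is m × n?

(3, 42, 15)

i: 2·4 - (-5)·(-1) = 8 - 5 = 3
j: (-5)·(-6) - (-3)·4 = 30 - (-12) = 42
k: (-3)·(-1) - 2·(-6) = 3 - (-12) = 15
m × n = (3, 42, 15)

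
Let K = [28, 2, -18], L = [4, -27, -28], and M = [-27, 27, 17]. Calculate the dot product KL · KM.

KL = L − K = (-24, -29, -10)
KM = M − K = (-55, 25, 35)
KL · KM = (-24)·(-55) + (-29)·25 + (-10)·35 = 1320 - 725 - 350 = 245

245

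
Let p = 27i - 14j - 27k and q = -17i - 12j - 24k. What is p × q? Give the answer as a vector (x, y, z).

(12, 1107, -562)

i: (-14)·(-24) - (-27)·(-12) = 336 - 324 = 12
j: (-27)·(-17) - 27·(-24) = 459 - (-648) = 1107
k: 27·(-12) - (-14)·(-17) = -324 - 238 = -562
p × q = (12, 1107, -562)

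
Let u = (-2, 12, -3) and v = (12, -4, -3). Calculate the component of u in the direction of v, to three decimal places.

-4.846

u · v = (-2)·12 + 12·(-4) + (-3)·(-3) = -24 - 48 + 9 = -63
|v| = √(144 + 16 + 9) = √169 ≈ 13.0000
comp_v u = -63 / √169 ≈ -4.846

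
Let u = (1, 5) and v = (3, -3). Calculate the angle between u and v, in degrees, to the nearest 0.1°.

u · v = 1·3 + 5·(-3) = 3 - 15 = -12
|u|² = 1 + 25 = 26,  |u| = √26 ≈ 5.099020
|v|² = 9 + 9 = 18,  |v| = √18 ≈ 4.242641
cos θ = -12 / (5.099020 · 4.242641) ≈ -0.55470
θ = arccos(-0.55470) ≈ 123.7°

123.7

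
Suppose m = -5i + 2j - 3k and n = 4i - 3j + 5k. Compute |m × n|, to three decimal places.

14.799

i: 2·5 - (-3)·(-3) = 10 - 9 = 1
j: (-3)·4 - (-5)·5 = -12 - (-25) = 13
k: (-5)·(-3) - 2·4 = 15 - 8 = 7
m × n = (1, 13, 7)
|m × n| = √(1² + 13² + 7²) = √219 ≈ 14.7986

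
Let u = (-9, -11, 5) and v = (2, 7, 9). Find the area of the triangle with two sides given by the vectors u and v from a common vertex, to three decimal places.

83.543

i: (-11)·9 - 5·7 = -99 - 35 = -134
j: 5·2 - (-9)·9 = 10 - (-81) = 91
k: (-9)·7 - (-11)·2 = -63 - (-22) = -41
u × v = (-134, 91, -41)
|u × v| = √((-134)² + 91² + (-41)²) = √27918 ≈ 167.0868
area = ½ · 167.0868 ≈ 83.543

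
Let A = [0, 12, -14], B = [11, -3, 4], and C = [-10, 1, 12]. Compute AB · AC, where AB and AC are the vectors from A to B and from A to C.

AB = B − A = (11, -15, 18)
AC = C − A = (-10, -11, 26)
AB · AC = 11·(-10) + (-15)·(-11) + 18·26 = -110 + 165 + 468 = 523

523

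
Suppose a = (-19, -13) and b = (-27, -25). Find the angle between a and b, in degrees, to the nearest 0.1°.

a · b = (-19)·(-27) + (-13)·(-25) = 513 + 325 = 838
|a|² = 361 + 169 = 530,  |a| = √530 ≈ 23.021729
|b|² = 729 + 625 = 1354,  |b| = √1354 ≈ 36.796739
cos θ = 838 / (23.021729 · 36.796739) ≈ 0.98923
θ = arccos(0.98923) ≈ 8.4°

8.4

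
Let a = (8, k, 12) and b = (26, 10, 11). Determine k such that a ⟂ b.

-34

a · b = 8·26 + k·10 + 12·11 = 340 + 10k
Set equal to 0: 10k = -340, so k = -34.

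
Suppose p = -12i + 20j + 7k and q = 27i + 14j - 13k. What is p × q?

i: 20·(-13) - 7·14 = -260 - 98 = -358
j: 7·27 - (-12)·(-13) = 189 - 156 = 33
k: (-12)·14 - 20·27 = -168 - 540 = -708
p × q = (-358, 33, -708)

(-358, 33, -708)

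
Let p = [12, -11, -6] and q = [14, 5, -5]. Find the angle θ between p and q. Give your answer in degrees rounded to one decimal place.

p · q = 12·14 + (-11)·5 + (-6)·(-5) = 168 - 55 + 30 = 143
|p|² = 144 + 121 + 36 = 301,  |p| = √301 ≈ 17.349352
|q|² = 196 + 25 + 25 = 246,  |q| = √246 ≈ 15.684387
cos θ = 143 / (17.349352 · 15.684387) ≈ 0.52552
θ = arccos(0.52552) ≈ 58.3°

58.3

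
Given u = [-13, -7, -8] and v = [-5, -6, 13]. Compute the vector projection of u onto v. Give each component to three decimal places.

u · v = (-13)·(-5) + (-7)·(-6) + (-8)·13 = 65 + 42 - 104 = 3
|v|² = 25 + 36 + 169 = 230
proj_v u = (3/230) · (-5, -6, 13) ≈ (-0.065, -0.078, 0.170)

(-0.065, -0.078, 0.170)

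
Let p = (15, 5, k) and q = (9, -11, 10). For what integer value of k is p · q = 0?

-8

p · q = 15·9 + 5·(-11) + k·10 = 80 + 10k
Set equal to 0: 10k = -80, so k = -8.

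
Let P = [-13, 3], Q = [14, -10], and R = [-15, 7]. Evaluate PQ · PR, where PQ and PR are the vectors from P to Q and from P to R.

PQ = Q − P = (27, -13)
PR = R − P = (-2, 4)
PQ · PR = 27·(-2) + (-13)·4 = -54 - 52 = -106

-106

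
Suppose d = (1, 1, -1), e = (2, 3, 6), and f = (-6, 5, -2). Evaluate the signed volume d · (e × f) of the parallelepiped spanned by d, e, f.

-96

e × f:
i: 3·(-2) - 6·5 = -6 - 30 = -36
j: 6·(-6) - 2·(-2) = -36 - (-4) = -32
k: 2·5 - 3·(-6) = 10 - (-18) = 28
e × f = (-36, -32, 28)
d · (e × f) = 1·(-36) + 1·(-32) + (-1)·28 = -36 - 32 - 28 = -96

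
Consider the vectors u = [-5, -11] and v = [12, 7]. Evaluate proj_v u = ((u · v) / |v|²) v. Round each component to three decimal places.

(-8.518, -4.969)

u · v = (-5)·12 + (-11)·7 = -60 - 77 = -137
|v|² = 144 + 49 = 193
proj_v u = (-137/193) · (12, 7) ≈ (-8.518, -4.969)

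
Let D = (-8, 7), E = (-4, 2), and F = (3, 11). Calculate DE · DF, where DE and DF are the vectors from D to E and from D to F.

DE = E − D = (4, -5)
DF = F − D = (11, 4)
DE · DF = 4·11 + (-5)·4 = 44 - 20 = 24

24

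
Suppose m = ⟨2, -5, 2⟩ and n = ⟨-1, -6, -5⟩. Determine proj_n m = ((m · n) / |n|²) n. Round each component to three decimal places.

m · n = 2·(-1) + (-5)·(-6) + 2·(-5) = -2 + 30 - 10 = 18
|n|² = 1 + 36 + 25 = 62
proj_n m = (18/62) · (-1, -6, -5) ≈ (-0.290, -1.742, -1.452)

(-0.290, -1.742, -1.452)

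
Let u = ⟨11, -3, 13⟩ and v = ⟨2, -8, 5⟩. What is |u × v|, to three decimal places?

124.443

i: (-3)·5 - 13·(-8) = -15 - (-104) = 89
j: 13·2 - 11·5 = 26 - 55 = -29
k: 11·(-8) - (-3)·2 = -88 - (-6) = -82
u × v = (89, -29, -82)
|u × v| = √(89² + (-29)² + (-82)²) = √15486 ≈ 124.4428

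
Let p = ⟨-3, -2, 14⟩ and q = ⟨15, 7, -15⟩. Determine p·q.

p · q = (-3)·15 + (-2)·7 + 14·(-15) = -45 - 14 - 210 = -269

-269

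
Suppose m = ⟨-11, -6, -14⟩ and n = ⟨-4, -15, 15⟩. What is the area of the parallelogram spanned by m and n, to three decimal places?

i: (-6)·15 - (-14)·(-15) = -90 - 210 = -300
j: (-14)·(-4) - (-11)·15 = 56 - (-165) = 221
k: (-11)·(-15) - (-6)·(-4) = 165 - 24 = 141
m × n = (-300, 221, 141)
|m × n| = √((-300)² + 221² + 141²) = √158722 ≈ 398.3993

398.399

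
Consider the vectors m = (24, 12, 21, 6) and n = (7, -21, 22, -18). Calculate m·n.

270

m · n = 24·7 + 12·(-21) + 21·22 + 6·(-18) = 168 - 252 + 462 - 108 = 270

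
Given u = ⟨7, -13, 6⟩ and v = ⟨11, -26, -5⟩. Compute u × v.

i: (-13)·(-5) - 6·(-26) = 65 - (-156) = 221
j: 6·11 - 7·(-5) = 66 - (-35) = 101
k: 7·(-26) - (-13)·11 = -182 - (-143) = -39
u × v = (221, 101, -39)

(221, 101, -39)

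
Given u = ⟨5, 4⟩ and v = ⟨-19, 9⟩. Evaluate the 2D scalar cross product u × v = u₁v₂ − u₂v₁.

121

5·9 - 4·(-19) = 45 - (-76) = 121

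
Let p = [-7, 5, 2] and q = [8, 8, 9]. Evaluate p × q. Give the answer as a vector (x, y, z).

(29, 79, -96)

i: 5·9 - 2·8 = 45 - 16 = 29
j: 2·8 - (-7)·9 = 16 - (-63) = 79
k: (-7)·8 - 5·8 = -56 - 40 = -96
p × q = (29, 79, -96)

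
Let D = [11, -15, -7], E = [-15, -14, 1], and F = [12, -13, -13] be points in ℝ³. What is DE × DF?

DE = (-26, 1, 8)
DF = (1, 2, -6)
i: 1·(-6) - 8·2 = -6 - 16 = -22
j: 8·1 - (-26)·(-6) = 8 - 156 = -148
k: (-26)·2 - 1·1 = -52 - 1 = -53
DE × DF = (-22, -148, -53)

(-22, -148, -53)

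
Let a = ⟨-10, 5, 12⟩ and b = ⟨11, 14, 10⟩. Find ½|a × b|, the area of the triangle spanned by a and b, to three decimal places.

162.614

i: 5·10 - 12·14 = 50 - 168 = -118
j: 12·11 - (-10)·10 = 132 - (-100) = 232
k: (-10)·14 - 5·11 = -140 - 55 = -195
a × b = (-118, 232, -195)
|a × b| = √((-118)² + 232² + (-195)²) = √105773 ≈ 325.2276
area = ½ · 325.2276 ≈ 162.614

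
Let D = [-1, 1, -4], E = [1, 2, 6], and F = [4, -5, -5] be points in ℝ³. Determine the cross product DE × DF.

DE = (2, 1, 10)
DF = (5, -6, -1)
i: 1·(-1) - 10·(-6) = -1 - (-60) = 59
j: 10·5 - 2·(-1) = 50 - (-2) = 52
k: 2·(-6) - 1·5 = -12 - 5 = -17
DE × DF = (59, 52, -17)

(59, 52, -17)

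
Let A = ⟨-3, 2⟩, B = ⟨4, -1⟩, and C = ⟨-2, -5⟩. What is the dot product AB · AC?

28

AB = B − A = (7, -3)
AC = C − A = (1, -7)
AB · AC = 7·1 + (-3)·(-7) = 7 + 21 = 28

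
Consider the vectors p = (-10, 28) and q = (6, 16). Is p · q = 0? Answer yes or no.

p · q = (-10)·6 + 28·16 = -60 + 448 = 388
Nonzero, so the vectors are not orthogonal.

no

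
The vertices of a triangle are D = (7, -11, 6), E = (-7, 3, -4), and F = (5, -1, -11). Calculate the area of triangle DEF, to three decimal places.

140.634

DE = (-14, 14, -10),  DF = (-2, 10, -17)
i: 14·(-17) - (-10)·10 = -238 - (-100) = -138
j: (-10)·(-2) - (-14)·(-17) = 20 - 238 = -218
k: (-14)·10 - 14·(-2) = -140 - (-28) = -112
DE × DF = (-138, -218, -112)
|DE × DF| = √79112 ≈ 281.2686
area = ½ · 281.2686 ≈ 140.634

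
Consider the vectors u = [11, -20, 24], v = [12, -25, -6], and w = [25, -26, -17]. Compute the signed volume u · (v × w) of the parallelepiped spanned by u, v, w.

v × w:
i: (-25)·(-17) - (-6)·(-26) = 425 - 156 = 269
j: (-6)·25 - 12·(-17) = -150 - (-204) = 54
k: 12·(-26) - (-25)·25 = -312 - (-625) = 313
v × w = (269, 54, 313)
u · (v × w) = 11·269 + (-20)·54 + 24·313 = 2959 - 1080 + 7512 = 9391

9391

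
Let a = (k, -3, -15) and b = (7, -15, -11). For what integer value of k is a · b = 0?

a · b = k·7 + (-3)·(-15) + (-15)·(-11) = 210 + 7k
Set equal to 0: 7k = -210, so k = -30.

-30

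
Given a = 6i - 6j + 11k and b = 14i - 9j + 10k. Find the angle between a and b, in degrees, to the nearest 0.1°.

a · b = 6·14 + (-6)·(-9) + 11·10 = 84 + 54 + 110 = 248
|a|² = 36 + 36 + 121 = 193,  |a| = √193 ≈ 13.892444
|b|² = 196 + 81 + 100 = 377,  |b| = √377 ≈ 19.416488
cos θ = 248 / (13.892444 · 19.416488) ≈ 0.91940
θ = arccos(0.91940) ≈ 23.2°

23.2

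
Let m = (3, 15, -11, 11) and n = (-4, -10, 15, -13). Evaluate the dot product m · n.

-470

m · n = 3·(-4) + 15·(-10) + (-11)·15 + 11·(-13) = -12 - 150 - 165 - 143 = -470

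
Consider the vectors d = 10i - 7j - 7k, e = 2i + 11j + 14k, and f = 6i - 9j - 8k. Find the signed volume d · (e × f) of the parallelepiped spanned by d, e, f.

268

e × f:
i: 11·(-8) - 14·(-9) = -88 - (-126) = 38
j: 14·6 - 2·(-8) = 84 - (-16) = 100
k: 2·(-9) - 11·6 = -18 - 66 = -84
e × f = (38, 100, -84)
d · (e × f) = 10·38 + (-7)·100 + (-7)·(-84) = 380 - 700 + 588 = 268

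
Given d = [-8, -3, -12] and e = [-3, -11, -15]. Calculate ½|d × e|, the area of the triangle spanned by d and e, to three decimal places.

72.225

i: (-3)·(-15) - (-12)·(-11) = 45 - 132 = -87
j: (-12)·(-3) - (-8)·(-15) = 36 - 120 = -84
k: (-8)·(-11) - (-3)·(-3) = 88 - 9 = 79
d × e = (-87, -84, 79)
|d × e| = √((-87)² + (-84)² + 79²) = √20866 ≈ 144.4507
area = ½ · 144.4507 ≈ 72.225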